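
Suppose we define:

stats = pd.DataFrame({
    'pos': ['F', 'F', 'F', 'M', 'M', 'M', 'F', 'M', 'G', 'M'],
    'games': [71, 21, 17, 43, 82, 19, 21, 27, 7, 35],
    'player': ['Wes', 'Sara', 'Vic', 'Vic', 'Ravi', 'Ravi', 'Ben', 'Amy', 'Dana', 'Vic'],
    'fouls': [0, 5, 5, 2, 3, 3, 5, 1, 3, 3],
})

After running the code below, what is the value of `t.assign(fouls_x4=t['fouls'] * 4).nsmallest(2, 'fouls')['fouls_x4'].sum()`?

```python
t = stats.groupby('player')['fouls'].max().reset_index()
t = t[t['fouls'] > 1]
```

24

group by player, max of fouls:
player
Amy     1
Ben     5
Dana    3
Ravi    3
Sara    5
Vic     5
Wes     0
Name: fouls, dtype: int64
reset_index():
  player  fouls
0    Amy      1
1    Ben      5
2   Dana      3
3   Ravi      3
4   Sara      5
5    Vic      5
6    Wes      0
filter rows where fouls > 1:
  player  fouls
1    Ben      5
2   Dana      3
3   Ravi      3
4   Sara      5
5    Vic      5
add column fouls_x4 = t['fouls'] * 4:
  player  fouls  fouls_x4
1    Ben      5        20
2   Dana      3        12
3   Ravi      3        12
4   Sara      5        20
5    Vic      5        20
take 2 rows with smallest fouls:
  player  fouls  fouls_x4
2   Dana      3        12
3   Ravi      3        12
Then the sum of column 'fouls_x4': 24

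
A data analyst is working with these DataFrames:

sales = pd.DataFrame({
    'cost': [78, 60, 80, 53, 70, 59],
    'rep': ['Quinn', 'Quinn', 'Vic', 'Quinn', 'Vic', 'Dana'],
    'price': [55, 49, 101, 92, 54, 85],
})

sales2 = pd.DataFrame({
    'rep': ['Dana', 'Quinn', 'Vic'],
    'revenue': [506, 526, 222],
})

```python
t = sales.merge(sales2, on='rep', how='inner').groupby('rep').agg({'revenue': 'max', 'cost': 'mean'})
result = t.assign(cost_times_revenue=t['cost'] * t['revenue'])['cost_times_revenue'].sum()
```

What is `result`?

merge on 'rep' (how='inner') → 6 rows:
   cost    rep  price  revenue
0    78  Quinn     55      526
1    60  Quinn     49      526
2    80    Vic    101      222
3    53  Quinn     92      526
4    70    Vic     54      222
5    59   Dana     85      506
group by rep: max(revenue), mean(cost):
       revenue       cost
rep                      
Dana       506  59.000000
Quinn      526  63.666667
Vic        222  75.000000
add column cost_times_revenue = t['cost'] * t['revenue']:
       revenue       cost  cost_times_revenue
rep                                          
Dana       506  59.000000        29854.000000
Quinn      526  63.666667        33488.666667
Vic        222  75.000000        16650.000000
Then the sum of column 'cost_times_revenue': 79992.6666667

79992.6666667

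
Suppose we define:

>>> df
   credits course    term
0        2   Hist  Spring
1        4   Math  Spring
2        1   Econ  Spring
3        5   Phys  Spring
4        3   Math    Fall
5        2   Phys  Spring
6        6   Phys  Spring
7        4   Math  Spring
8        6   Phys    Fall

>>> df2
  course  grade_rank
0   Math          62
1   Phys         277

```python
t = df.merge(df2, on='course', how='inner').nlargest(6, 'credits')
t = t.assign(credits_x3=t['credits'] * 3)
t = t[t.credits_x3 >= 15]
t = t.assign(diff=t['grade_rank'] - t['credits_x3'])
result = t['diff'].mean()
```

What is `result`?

merge on 'course' (how='inner') → 7 rows:
   credits course    term  grade_rank
0        4   Math  Spring          62
1        5   Phys  Spring         277
2        3   Math    Fall          62
3        2   Phys  Spring         277
4        6   Phys  Spring         277
5        4   Math  Spring          62
6        6   Phys    Fall         277
take 6 rows with largest credits:
   credits course    term  grade_rank
4        6   Phys  Spring         277
6        6   Phys    Fall         277
1        5   Phys  Spring         277
0        4   Math  Spring          62
5        4   Math  Spring          62
2        3   Math    Fall          62
add column credits_x3 = t['credits'] * 3:
   credits course    term  grade_rank  credits_x3
4        6   Phys  Spring         277          18
6        6   Phys    Fall         277          18
1        5   Phys  Spring         277          15
0        4   Math  Spring          62          12
5        4   Math  Spring          62          12
2        3   Math    Fall          62           9
filter rows where credits_x3 >= 15:
   credits course    term  grade_rank  credits_x3
4        6   Phys  Spring         277          18
6        6   Phys    Fall         277          18
1        5   Phys  Spring         277          15
add column diff = t['grade_rank'] - t['credits_x3']:
   credits course    term  grade_rank  credits_x3  diff
4        6   Phys  Spring         277          18   259
6        6   Phys    Fall         277          18   259
1        5   Phys  Spring         277          15   262

260.0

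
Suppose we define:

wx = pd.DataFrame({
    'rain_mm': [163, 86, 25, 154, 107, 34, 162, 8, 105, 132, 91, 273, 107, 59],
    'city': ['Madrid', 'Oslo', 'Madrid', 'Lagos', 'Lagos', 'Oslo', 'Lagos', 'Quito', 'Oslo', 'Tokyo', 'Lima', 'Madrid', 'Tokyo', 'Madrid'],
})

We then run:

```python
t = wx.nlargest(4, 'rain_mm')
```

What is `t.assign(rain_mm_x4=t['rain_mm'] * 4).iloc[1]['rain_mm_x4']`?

take 4 rows with largest rain_mm:
    rain_mm    city
11      273  Madrid
0       163  Madrid
6       162   Lagos
3       154   Lagos
add column rain_mm_x4 = t['rain_mm'] * 4:
    rain_mm    city  rain_mm_x4
11      273  Madrid        1092
0       163  Madrid         652
6       162   Lagos         648
3       154   Lagos         616
Reading off the value at position 1, column 'rain_mm_x4', we get 652.

652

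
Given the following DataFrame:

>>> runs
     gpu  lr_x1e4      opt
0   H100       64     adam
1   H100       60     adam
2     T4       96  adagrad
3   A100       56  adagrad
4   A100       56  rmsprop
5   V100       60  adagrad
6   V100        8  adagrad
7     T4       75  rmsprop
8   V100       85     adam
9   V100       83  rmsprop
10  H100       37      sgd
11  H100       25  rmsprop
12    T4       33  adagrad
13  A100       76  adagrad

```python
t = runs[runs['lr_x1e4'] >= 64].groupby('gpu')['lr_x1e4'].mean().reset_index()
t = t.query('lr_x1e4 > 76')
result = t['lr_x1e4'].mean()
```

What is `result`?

filter rows where lr_x1e4 >= 64:
     gpu  lr_x1e4      opt
0   H100       64     adam
2     T4       96  adagrad
7     T4       75  rmsprop
8   V100       85     adam
9   V100       83  rmsprop
13  A100       76  adagrad
group by gpu, mean of lr_x1e4:
gpu
A100    76.0
H100    64.0
T4      85.5
V100    84.0
Name: lr_x1e4, dtype: float64
reset_index():
    gpu  lr_x1e4
0  A100     76.0
1  H100     64.0
2    T4     85.5
3  V100     84.0
filter rows where lr_x1e4 > 76:
    gpu  lr_x1e4
2    T4     85.5
3  V100     84.0
Reading off the mean of column 'lr_x1e4', we get 84.75.

84.75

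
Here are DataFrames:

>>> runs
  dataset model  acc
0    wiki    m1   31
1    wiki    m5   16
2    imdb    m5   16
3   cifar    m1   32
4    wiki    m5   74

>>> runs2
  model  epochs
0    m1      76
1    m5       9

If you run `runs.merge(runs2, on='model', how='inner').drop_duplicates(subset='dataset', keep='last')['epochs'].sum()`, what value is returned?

merge on 'model' (how='inner') → 5 rows:
  dataset model  acc  epochs
0    wiki    m1   31      76
1    wiki    m5   16       9
2    imdb    m5   16       9
3   cifar    m1   32      76
4    wiki    m5   74       9
drop duplicate dataset (keep=last):
  dataset model  acc  epochs
2    imdb    m5   16       9
3   cifar    m1   32      76
4    wiki    m5   74       9

94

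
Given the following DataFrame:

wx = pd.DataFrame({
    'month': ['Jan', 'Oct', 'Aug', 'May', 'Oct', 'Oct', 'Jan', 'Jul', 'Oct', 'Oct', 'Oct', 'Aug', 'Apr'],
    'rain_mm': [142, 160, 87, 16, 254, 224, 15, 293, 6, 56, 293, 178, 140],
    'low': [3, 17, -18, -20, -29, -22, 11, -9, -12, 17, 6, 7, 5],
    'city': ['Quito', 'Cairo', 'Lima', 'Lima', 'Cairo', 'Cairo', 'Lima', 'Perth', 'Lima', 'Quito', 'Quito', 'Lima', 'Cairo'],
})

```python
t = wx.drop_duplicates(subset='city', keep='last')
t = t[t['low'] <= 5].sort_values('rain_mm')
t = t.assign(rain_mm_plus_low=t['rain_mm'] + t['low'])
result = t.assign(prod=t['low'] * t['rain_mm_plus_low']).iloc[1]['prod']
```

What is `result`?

drop duplicate city (keep=last):
   month  rain_mm  low   city
7    Jul      293   -9  Perth
10   Oct      293    6  Quito
11   Aug      178    7   Lima
12   Apr      140    5  Cairo
filter rows where low <= 5:
   month  rain_mm  low   city
7    Jul      293   -9  Perth
12   Apr      140    5  Cairo
sort by rain_mm:
   month  rain_mm  low   city
12   Apr      140    5  Cairo
7    Jul      293   -9  Perth
add column rain_mm_plus_low = t['rain_mm'] + t['low']:
   month  rain_mm  low   city  rain_mm_plus_low
12   Apr      140    5  Cairo               145
7    Jul      293   -9  Perth               284
add column prod = t['low'] * t['rain_mm_plus_low']:
   month  rain_mm  low   city  rain_mm_plus_low  prod
12   Apr      140    5  Cairo               145   725
7    Jul      293   -9  Perth               284 -2556
Reading off the value at position 1, column 'prod', we get -2556.

-2556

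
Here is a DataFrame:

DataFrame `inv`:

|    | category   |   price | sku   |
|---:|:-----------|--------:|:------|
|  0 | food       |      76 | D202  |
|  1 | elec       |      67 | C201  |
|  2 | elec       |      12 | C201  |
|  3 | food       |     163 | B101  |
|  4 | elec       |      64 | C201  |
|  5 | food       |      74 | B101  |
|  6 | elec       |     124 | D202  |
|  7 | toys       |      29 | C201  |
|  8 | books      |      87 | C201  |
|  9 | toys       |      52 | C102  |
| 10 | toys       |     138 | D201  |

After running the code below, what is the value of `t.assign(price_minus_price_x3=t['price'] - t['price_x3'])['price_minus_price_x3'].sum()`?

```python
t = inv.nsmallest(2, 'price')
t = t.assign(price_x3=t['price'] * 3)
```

take 2 rows with smallest price:
  category  price   sku
2     elec     12  C201
7     toys     29  C201
add column price_x3 = t['price'] * 3:
  category  price   sku  price_x3
2     elec     12  C201        36
7     toys     29  C201        87
add column price_minus_price_x3 = t['price'] - t['price_x3']:
  category  price   sku  price_x3  price_minus_price_x3
2     elec     12  C201        36                   -24
7     toys     29  C201        87                   -58
Finally, sum of column 'price_minus_price_x3' = -82.

-82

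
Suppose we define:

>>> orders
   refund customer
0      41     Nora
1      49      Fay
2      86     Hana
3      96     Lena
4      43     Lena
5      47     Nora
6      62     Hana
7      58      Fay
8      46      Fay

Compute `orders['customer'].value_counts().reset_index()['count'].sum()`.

value_counts of customer:
customer
Fay     3
Nora    2
Hana    2
Lena    2
Name: count, dtype: int64
reset_index():
  customer  count
0      Fay      3
1     Nora      2
2     Hana      2
3     Lena      2
Finally, sum of column 'count' = 9.

9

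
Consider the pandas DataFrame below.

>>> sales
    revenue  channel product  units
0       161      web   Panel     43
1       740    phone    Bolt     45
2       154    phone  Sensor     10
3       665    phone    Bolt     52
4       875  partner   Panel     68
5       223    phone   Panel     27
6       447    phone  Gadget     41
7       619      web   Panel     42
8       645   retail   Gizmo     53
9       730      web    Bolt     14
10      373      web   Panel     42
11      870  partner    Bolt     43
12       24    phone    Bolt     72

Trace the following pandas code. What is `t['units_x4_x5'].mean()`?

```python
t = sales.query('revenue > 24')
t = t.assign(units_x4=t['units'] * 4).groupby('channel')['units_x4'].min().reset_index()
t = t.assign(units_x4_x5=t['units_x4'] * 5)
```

600.0

filter rows where revenue > 24:
    revenue  channel product  units
0       161      web   Panel     43
1       740    phone    Bolt     45
2       154    phone  Sensor     10
3       665    phone    Bolt     52
4       875  partner   Panel     68
5       223    phone   Panel     27
6       447    phone  Gadget     41
7       619      web   Panel     42
8       645   retail   Gizmo     53
9       730      web    Bolt     14
10      373      web   Panel     42
11      870  partner    Bolt     43
add column units_x4 = t['units'] * 4:
    revenue  channel product  units  units_x4
0       161      web   Panel     43       172
1       740    phone    Bolt     45       180
2       154    phone  Sensor     10        40
3       665    phone    Bolt     52       208
4       875  partner   Panel     68       272
5       223    phone   Panel     27       108
6       447    phone  Gadget     41       164
7       619      web   Panel     42       168
8       645   retail   Gizmo     53       212
9       730      web    Bolt     14        56
10      373      web   Panel     42       168
11      870  partner    Bolt     43       172
group by channel, min of units_x4:
channel
partner    172
phone       40
retail     212
web         56
Name: units_x4, dtype: int64
reset_index():
   channel  units_x4
0  partner       172
1    phone        40
2   retail       212
3      web        56
add column units_x4_x5 = t['units_x4'] * 5:
   channel  units_x4  units_x4_x5
0  partner       172          860
1    phone        40          200
2   retail       212         1060
3      web        56          280
mean of column 'units_x4_x5' → 600.0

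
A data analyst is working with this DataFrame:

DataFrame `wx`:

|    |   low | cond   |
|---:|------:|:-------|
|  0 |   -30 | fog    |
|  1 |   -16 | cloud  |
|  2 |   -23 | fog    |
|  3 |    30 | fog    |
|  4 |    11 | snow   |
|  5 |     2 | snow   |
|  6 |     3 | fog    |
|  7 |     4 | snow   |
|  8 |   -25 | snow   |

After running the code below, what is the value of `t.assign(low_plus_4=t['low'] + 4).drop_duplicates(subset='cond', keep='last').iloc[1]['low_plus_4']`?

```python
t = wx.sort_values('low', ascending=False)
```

sort by low descending:
   low   cond
3   30    fog
4   11   snow
7    4   snow
6    3    fog
5    2   snow
1  -16  cloud
2  -23    fog
8  -25   snow
0  -30    fog
add column low_plus_4 = t['low'] + 4:
   low   cond  low_plus_4
3   30    fog          34
4   11   snow          15
7    4   snow           8
6    3    fog           7
5    2   snow           6
1  -16  cloud         -12
2  -23    fog         -19
8  -25   snow         -21
0  -30    fog         -26
drop duplicate cond (keep=last):
   low   cond  low_plus_4
1  -16  cloud         -12
8  -25   snow         -21
0  -30    fog         -26

-21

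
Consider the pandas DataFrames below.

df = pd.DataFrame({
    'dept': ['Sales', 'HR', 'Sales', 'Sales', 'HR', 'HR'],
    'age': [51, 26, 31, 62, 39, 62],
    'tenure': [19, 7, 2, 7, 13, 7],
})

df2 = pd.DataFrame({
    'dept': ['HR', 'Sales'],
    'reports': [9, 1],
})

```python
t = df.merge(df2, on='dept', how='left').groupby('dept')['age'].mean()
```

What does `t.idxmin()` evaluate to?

HR

merge on 'dept' (how='left') → 6 rows:
    dept  age  tenure  reports
0  Sales   51      19        1
1     HR   26       7        9
2  Sales   31       2        1
3  Sales   62       7        1
4     HR   39      13        9
5     HR   62       7        9
group by dept, mean of age:
dept
HR       42.333333
Sales    48.000000
Name: age, dtype: float64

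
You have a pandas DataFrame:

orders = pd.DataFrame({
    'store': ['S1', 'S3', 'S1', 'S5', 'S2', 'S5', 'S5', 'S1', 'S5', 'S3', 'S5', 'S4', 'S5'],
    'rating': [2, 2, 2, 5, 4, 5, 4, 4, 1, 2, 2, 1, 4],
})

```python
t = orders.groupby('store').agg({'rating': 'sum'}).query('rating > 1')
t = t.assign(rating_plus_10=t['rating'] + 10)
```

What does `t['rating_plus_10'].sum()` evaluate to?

group by store, sum of rating:
       rating
store        
S1          8
S2          4
S3          4
S4          1
S5         21
filter rows where rating > 1:
       rating
store        
S1          8
S2          4
S3          4
S5         21
add column rating_plus_10 = t['rating'] + 10:
       rating  rating_plus_10
store                        
S1          8              18
S2          4              14
S3          4              14
S5         21              31
Then the sum of column 'rating_plus_10': 77

77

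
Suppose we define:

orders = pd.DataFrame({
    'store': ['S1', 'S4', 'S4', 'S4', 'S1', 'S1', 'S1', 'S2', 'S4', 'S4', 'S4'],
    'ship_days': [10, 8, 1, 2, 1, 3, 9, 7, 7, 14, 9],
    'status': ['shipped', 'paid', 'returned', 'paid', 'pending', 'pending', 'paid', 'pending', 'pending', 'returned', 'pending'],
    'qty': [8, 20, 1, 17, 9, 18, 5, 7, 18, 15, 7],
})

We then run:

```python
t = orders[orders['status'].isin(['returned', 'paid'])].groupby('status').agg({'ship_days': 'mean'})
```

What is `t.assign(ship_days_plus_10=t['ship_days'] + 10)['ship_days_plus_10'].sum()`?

33.8333333333

filter rows where status in ['returned', 'paid']:
  store  ship_days    status  qty
1    S4          8      paid   20
2    S4          1  returned    1
3    S4          2      paid   17
6    S1          9      paid    5
9    S4         14  returned   15
group by status, mean of ship_days:
          ship_days
status             
paid       6.333333
returned   7.500000
add column ship_days_plus_10 = t['ship_days'] + 10:
          ship_days  ship_days_plus_10
status                                
paid       6.333333          16.333333
returned   7.500000          17.500000
Taking the sum of column 'ship_days_plus_10' gives 33.8333333333.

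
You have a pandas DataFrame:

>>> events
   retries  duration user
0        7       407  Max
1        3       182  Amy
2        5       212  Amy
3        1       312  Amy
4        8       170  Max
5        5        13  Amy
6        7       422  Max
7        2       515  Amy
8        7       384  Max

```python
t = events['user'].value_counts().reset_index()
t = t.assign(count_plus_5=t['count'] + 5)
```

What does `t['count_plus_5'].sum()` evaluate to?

value_counts of user:
user
Amy    5
Max    4
Name: count, dtype: int64
reset_index():
  user  count
0  Amy      5
1  Max      4
add column count_plus_5 = t['count'] + 5:
  user  count  count_plus_5
0  Amy      5            10
1  Max      4             9
Finally, sum of column 'count_plus_5' = 19.

19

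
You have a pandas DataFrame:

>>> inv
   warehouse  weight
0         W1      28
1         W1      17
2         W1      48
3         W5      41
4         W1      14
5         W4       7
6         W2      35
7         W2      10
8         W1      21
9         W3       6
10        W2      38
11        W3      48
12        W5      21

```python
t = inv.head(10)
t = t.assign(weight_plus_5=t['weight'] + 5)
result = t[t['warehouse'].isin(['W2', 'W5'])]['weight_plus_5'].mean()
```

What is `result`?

take first 10 rows:
  warehouse  weight
0        W1      28
1        W1      17
2        W1      48
3        W5      41
4        W1      14
5        W4       7
6        W2      35
7        W2      10
8        W1      21
9        W3       6
add column weight_plus_5 = t['weight'] + 5:
  warehouse  weight  weight_plus_5
0        W1      28             33
1        W1      17             22
2        W1      48             53
3        W5      41             46
4        W1      14             19
5        W4       7             12
6        W2      35             40
7        W2      10             15
8        W1      21             26
9        W3       6             11
filter rows where warehouse in ['W2', 'W5']:
  warehouse  weight  weight_plus_5
3        W5      41             46
6        W2      35             40
7        W2      10             15
mean of column 'weight_plus_5' → 33.6666666667

33.6666666667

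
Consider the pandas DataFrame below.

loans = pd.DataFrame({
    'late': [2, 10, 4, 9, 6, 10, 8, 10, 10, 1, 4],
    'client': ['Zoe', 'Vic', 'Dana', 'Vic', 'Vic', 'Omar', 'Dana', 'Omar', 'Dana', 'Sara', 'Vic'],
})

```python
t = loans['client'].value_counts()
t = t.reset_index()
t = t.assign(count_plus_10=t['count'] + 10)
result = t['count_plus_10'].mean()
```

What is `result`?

12.2

value_counts of client:
client
Vic     4
Dana    3
Omar    2
Zoe     1
Sara    1
Name: count, dtype: int64
reset_index():
  client  count
0    Vic      4
1   Dana      3
2   Omar      2
3    Zoe      1
4   Sara      1
add column count_plus_10 = t['count'] + 10:
  client  count  count_plus_10
0    Vic      4             14
1   Dana      3             13
2   Omar      2             12
3    Zoe      1             11
4   Sara      1             11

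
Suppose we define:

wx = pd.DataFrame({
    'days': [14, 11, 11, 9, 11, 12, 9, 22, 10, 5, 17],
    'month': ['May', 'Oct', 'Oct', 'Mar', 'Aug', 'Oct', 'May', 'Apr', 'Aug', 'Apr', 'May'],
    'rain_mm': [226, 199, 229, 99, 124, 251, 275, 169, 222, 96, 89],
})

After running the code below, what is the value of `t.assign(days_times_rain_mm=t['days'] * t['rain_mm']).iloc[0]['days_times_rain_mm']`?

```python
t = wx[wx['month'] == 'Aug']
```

filter rows where month == 'Aug':
   days month  rain_mm
4    11   Aug      124
8    10   Aug      222
add column days_times_rain_mm = t['days'] * t['rain_mm']:
   days month  rain_mm  days_times_rain_mm
4    11   Aug      124                1364
8    10   Aug      222                2220
The value at position 0, column 'days_times_rain_mm' is 1364.

1364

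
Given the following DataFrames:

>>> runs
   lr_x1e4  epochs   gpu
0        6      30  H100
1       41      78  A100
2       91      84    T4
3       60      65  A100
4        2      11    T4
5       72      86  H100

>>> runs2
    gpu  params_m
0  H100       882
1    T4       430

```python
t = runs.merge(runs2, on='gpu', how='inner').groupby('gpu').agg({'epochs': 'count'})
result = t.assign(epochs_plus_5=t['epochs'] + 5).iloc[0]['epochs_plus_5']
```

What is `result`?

merge on 'gpu' (how='inner') → 4 rows:
   lr_x1e4  epochs   gpu  params_m
0        6      30  H100       882
1       91      84    T4       430
2        2      11    T4       430
3       72      86  H100       882
group by gpu, count of epochs:
      epochs
gpu         
H100       2
T4         2
add column epochs_plus_5 = t['epochs'] + 5:
      epochs  epochs_plus_5
gpu                        
H100       2              7
T4         2              7
Then the value at position 0, column 'epochs_plus_5': 7

7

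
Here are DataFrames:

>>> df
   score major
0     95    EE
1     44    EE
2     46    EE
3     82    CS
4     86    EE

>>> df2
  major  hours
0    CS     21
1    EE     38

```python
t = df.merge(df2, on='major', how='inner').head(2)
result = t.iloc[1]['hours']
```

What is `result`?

merge on 'major' (how='inner') → 5 rows:
   score major  hours
0     95    EE     38
1     44    EE     38
2     46    EE     38
3     82    CS     21
4     86    EE     38
take first 2 rows:
   score major  hours
0     95    EE     38
1     44    EE     38
Reading off the value at position 1, column 'hours', we get 38.

38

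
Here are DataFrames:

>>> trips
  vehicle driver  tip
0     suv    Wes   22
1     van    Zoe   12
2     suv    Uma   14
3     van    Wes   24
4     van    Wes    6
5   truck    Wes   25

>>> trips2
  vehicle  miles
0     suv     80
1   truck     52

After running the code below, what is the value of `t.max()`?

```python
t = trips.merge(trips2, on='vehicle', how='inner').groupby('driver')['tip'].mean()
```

23.5

merge on 'vehicle' (how='inner') → 3 rows:
  vehicle driver  tip  miles
0     suv    Wes   22     80
1     suv    Uma   14     80
2   truck    Wes   25     52
group by driver, mean of tip:
driver
Uma    14.0
Wes    23.5
Name: tip, dtype: float64
Reading off the max of the resulting series, we get 23.5.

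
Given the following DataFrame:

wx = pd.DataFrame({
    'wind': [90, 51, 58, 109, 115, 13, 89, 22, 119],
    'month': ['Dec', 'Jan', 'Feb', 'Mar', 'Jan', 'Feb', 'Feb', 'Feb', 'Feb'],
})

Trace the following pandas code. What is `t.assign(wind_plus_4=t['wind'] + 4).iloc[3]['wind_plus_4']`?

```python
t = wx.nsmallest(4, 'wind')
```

62

take 4 rows with smallest wind:
   wind month
5    13   Feb
7    22   Feb
1    51   Jan
2    58   Feb
add column wind_plus_4 = t['wind'] + 4:
   wind month  wind_plus_4
5    13   Feb           17
7    22   Feb           26
1    51   Jan           55
2    58   Feb           62
Finally, value at position 3, column 'wind_plus_4' = 62.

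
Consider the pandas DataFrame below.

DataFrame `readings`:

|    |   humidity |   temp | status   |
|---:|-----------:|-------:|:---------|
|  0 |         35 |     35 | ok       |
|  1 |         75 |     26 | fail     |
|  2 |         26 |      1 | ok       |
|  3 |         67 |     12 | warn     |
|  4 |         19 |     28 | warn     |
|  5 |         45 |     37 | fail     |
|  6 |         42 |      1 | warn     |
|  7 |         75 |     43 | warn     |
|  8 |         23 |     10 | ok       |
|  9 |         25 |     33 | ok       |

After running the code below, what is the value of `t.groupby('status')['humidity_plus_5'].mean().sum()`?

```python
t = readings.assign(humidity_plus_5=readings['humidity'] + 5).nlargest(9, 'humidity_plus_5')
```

163.583333333

add column humidity_plus_5 = readings['humidity'] + 5:
   humidity  temp status  humidity_plus_5
0        35    35     ok               40
1        75    26   fail               80
2        26     1     ok               31
3        67    12   warn               72
4        19    28   warn               24
5        45    37   fail               50
6        42     1   warn               47
7        75    43   warn               80
8        23    10     ok               28
9        25    33     ok               30
take 9 rows with largest humidity_plus_5:
   humidity  temp status  humidity_plus_5
1        75    26   fail               80
7        75    43   warn               80
3        67    12   warn               72
5        45    37   fail               50
6        42     1   warn               47
0        35    35     ok               40
2        26     1     ok               31
9        25    33     ok               30
8        23    10     ok               28
group by status, mean of humidity_plus_5:
status
fail    65.000000
ok      32.250000
warn    66.333333
Name: humidity_plus_5, dtype: float64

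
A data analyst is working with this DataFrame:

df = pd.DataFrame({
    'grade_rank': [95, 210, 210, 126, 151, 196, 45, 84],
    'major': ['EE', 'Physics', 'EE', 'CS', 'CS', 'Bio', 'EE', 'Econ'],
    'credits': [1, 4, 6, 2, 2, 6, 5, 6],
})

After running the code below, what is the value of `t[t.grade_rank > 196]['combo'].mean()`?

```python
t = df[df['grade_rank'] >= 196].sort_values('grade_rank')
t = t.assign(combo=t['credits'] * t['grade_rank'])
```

1050.0

filter rows where grade_rank >= 196:
   grade_rank    major  credits
1         210  Physics        4
2         210       EE        6
5         196      Bio        6
sort by grade_rank:
   grade_rank    major  credits
5         196      Bio        6
1         210  Physics        4
2         210       EE        6
add column combo = t['credits'] * t['grade_rank']:
   grade_rank    major  credits  combo
5         196      Bio        6   1176
1         210  Physics        4    840
2         210       EE        6   1260
filter rows where grade_rank > 196:
   grade_rank    major  credits  combo
1         210  Physics        4    840
2         210       EE        6   1260
The mean of column 'combo' is 1050.0.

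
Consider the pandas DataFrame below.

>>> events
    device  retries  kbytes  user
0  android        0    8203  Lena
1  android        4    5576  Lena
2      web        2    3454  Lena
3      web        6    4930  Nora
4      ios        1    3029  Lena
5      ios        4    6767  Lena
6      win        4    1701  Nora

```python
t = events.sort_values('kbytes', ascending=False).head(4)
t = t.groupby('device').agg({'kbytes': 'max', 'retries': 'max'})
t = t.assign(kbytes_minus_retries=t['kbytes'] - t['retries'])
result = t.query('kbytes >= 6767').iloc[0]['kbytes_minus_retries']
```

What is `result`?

sort by kbytes descending:
    device  retries  kbytes  user
0  android        0    8203  Lena
5      ios        4    6767  Lena
1  android        4    5576  Lena
3      web        6    4930  Nora
2      web        2    3454  Lena
4      ios        1    3029  Lena
6      win        4    1701  Nora
take first 4 rows:
    device  retries  kbytes  user
0  android        0    8203  Lena
5      ios        4    6767  Lena
1  android        4    5576  Lena
3      web        6    4930  Nora
group by device: max(kbytes), max(retries):
         kbytes  retries
device                  
android    8203        4
ios        6767        4
web        4930        6
add column kbytes_minus_retries = t['kbytes'] - t['retries']:
         kbytes  retries  kbytes_minus_retries
device                                        
android    8203        4                  8199
ios        6767        4                  6763
web        4930        6                  4924
filter rows where kbytes >= 6767:
         kbytes  retries  kbytes_minus_retries
device                                        
android    8203        4                  8199
ios        6767        4                  6763
The value at position 0, column 'kbytes_minus_retries' is 8199.

8199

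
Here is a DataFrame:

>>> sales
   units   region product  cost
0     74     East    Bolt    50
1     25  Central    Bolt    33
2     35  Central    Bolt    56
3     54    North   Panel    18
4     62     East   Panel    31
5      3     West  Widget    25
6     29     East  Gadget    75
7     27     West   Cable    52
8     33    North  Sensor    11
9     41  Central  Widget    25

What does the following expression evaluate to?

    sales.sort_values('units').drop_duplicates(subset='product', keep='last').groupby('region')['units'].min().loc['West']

sort by units:
   units   region product  cost
5      3     West  Widget    25
1     25  Central    Bolt    33
7     27     West   Cable    52
6     29     East  Gadget    75
8     33    North  Sensor    11
2     35  Central    Bolt    56
9     41  Central  Widget    25
3     54    North   Panel    18
4     62     East   Panel    31
0     74     East    Bolt    50
drop duplicate product (keep=last):
   units   region product  cost
7     27     West   Cable    52
6     29     East  Gadget    75
8     33    North  Sensor    11
9     41  Central  Widget    25
4     62     East   Panel    31
0     74     East    Bolt    50
group by region, min of units:
region
Central    41
East       29
North      33
West       27
Name: units, dtype: int64
Finally, value at index 'West' = 27.

27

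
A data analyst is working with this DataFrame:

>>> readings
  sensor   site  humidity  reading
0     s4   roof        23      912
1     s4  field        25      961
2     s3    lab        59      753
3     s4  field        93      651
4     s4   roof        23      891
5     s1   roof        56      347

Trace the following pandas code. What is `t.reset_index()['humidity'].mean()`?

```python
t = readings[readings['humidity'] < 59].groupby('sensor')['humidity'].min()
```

39.5

filter rows where humidity < 59:
  sensor   site  humidity  reading
0     s4   roof        23      912
1     s4  field        25      961
4     s4   roof        23      891
5     s1   roof        56      347
group by sensor, min of humidity:
sensor
s1    56
s4    23
Name: humidity, dtype: int64
reset_index():
  sensor  humidity
0     s1        56
1     s4        23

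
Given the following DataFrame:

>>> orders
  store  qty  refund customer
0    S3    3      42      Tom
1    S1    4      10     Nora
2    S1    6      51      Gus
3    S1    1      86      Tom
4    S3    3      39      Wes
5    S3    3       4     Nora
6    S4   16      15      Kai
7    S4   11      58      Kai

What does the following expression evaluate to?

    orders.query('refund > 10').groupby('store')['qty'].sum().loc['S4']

filter rows where refund > 10:
  store  qty  refund customer
0    S3    3      42      Tom
2    S1    6      51      Gus
3    S1    1      86      Tom
4    S3    3      39      Wes
6    S4   16      15      Kai
7    S4   11      58      Kai
group by store, sum of qty:
store
S1     7
S3     6
S4    27
Name: qty, dtype: int64

27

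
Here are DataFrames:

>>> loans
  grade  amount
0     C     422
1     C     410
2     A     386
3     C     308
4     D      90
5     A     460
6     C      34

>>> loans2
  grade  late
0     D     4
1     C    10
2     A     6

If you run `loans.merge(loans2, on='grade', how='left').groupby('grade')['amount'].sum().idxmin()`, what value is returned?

D

merge on 'grade' (how='left') → 7 rows:
  grade  amount  late
0     C     422    10
1     C     410    10
2     A     386     6
3     C     308    10
4     D      90     4
5     A     460     6
6     C      34    10
group by grade, sum of amount:
grade
A     846
C    1174
D      90
Name: amount, dtype: int64
label with the smallest value → D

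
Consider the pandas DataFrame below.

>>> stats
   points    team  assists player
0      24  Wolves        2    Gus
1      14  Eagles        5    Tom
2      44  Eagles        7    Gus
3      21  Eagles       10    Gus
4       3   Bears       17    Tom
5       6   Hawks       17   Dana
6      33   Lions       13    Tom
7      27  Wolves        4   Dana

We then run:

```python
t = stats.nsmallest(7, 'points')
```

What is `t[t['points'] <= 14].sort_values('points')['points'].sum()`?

take 7 rows with smallest points:
   points    team  assists player
4       3   Bears       17    Tom
5       6   Hawks       17   Dana
1      14  Eagles        5    Tom
3      21  Eagles       10    Gus
0      24  Wolves        2    Gus
7      27  Wolves        4   Dana
6      33   Lions       13    Tom
filter rows where points <= 14:
   points    team  assists player
4       3   Bears       17    Tom
5       6   Hawks       17   Dana
1      14  Eagles        5    Tom
sort by points:
   points    team  assists player
4       3   Bears       17    Tom
5       6   Hawks       17   Dana
1      14  Eagles        5    Tom
Taking the sum of column 'points' gives 23.

23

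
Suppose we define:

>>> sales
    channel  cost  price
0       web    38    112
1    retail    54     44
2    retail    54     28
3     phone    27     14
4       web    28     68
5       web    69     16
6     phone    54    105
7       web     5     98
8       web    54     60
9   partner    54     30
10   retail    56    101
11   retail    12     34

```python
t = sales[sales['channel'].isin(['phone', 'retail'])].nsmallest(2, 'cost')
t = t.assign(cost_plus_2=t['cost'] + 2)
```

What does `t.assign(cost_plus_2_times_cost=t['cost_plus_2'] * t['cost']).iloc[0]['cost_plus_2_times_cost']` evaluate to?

filter rows where channel in ['phone', 'retail']:
   channel  cost  price
1   retail    54     44
2   retail    54     28
3    phone    27     14
6    phone    54    105
10  retail    56    101
11  retail    12     34
take 2 rows with smallest cost:
   channel  cost  price
11  retail    12     34
3    phone    27     14
add column cost_plus_2 = t['cost'] + 2:
   channel  cost  price  cost_plus_2
11  retail    12     34           14
3    phone    27     14           29
add column cost_plus_2_times_cost = t['cost_plus_2'] * t['cost']:
   channel  cost  price  cost_plus_2  cost_plus_2_times_cost
11  retail    12     34           14                     168
3    phone    27     14           29                     783

168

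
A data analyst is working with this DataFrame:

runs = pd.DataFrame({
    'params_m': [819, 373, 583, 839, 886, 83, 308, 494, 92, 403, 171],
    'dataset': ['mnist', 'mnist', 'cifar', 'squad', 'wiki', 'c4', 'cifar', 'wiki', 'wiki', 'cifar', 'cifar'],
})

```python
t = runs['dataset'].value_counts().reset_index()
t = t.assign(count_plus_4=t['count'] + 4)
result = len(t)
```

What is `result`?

5

value_counts of dataset:
dataset
cifar    4
wiki     3
mnist    2
squad    1
c4       1
Name: count, dtype: int64
reset_index():
  dataset  count
0   cifar      4
1    wiki      3
2   mnist      2
3   squad      1
4      c4      1
add column count_plus_4 = t['count'] + 4:
  dataset  count  count_plus_4
0   cifar      4             8
1    wiki      3             7
2   mnist      2             6
3   squad      1             5
4      c4      1             5
Taking the number of rows gives 5.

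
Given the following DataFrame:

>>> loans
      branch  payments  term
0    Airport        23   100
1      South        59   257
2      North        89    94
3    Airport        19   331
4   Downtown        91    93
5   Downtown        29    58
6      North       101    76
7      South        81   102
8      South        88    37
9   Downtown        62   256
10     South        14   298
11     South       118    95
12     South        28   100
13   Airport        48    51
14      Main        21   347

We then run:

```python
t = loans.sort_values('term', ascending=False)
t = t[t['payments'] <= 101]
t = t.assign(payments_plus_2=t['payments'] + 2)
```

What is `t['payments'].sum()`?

sort by term descending:
      branch  payments  term
14      Main        21   347
3    Airport        19   331
10     South        14   298
1      South        59   257
9   Downtown        62   256
7      South        81   102
0    Airport        23   100
12     South        28   100
11     South       118    95
2      North        89    94
4   Downtown        91    93
6      North       101    76
5   Downtown        29    58
13   Airport        48    51
8      South        88    37
filter rows where payments <= 101:
      branch  payments  term
14      Main        21   347
3    Airport        19   331
10     South        14   298
1      South        59   257
9   Downtown        62   256
7      South        81   102
0    Airport        23   100
12     South        28   100
2      North        89    94
4   Downtown        91    93
6      North       101    76
5   Downtown        29    58
13   Airport        48    51
8      South        88    37
add column payments_plus_2 = t['payments'] + 2:
      branch  payments  term  payments_plus_2
14      Main        21   347               23
3    Airport        19   331               21
10     South        14   298               16
1      South        59   257               61
9   Downtown        62   256               64
7      South        81   102               83
0    Airport        23   100               25
12     South        28   100               30
2      North        89    94               91
4   Downtown        91    93               93
6      North       101    76              103
5   Downtown        29    58               31
13   Airport        48    51               50
8      South        88    37               90
Taking the sum of column 'payments' gives 753.

753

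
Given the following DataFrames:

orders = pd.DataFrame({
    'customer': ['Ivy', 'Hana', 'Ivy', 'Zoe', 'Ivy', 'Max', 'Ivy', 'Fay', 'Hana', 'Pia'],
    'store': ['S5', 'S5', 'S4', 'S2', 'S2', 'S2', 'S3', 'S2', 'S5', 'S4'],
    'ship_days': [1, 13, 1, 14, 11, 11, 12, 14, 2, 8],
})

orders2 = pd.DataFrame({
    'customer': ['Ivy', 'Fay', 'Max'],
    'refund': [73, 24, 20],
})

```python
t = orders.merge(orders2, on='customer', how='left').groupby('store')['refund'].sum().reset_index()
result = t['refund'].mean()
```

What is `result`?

84.0

merge on 'customer' (how='left') → 10 rows:
  customer store  ship_days  refund
0      Ivy    S5          1    73.0
1     Hana    S5         13     NaN
2      Ivy    S4          1    73.0
3      Zoe    S2         14     NaN
4      Ivy    S2         11    73.0
5      Max    S2         11    20.0
6      Ivy    S3         12    73.0
7      Fay    S2         14    24.0
8     Hana    S5          2     NaN
9      Pia    S4          8     NaN
group by store, sum of refund:
store
S2    117.0
S3     73.0
S4     73.0
S5     73.0
Name: refund, dtype: float64
reset_index():
  store  refund
0    S2   117.0
1    S3    73.0
2    S4    73.0
3    S5    73.0
So mean() = 84.0.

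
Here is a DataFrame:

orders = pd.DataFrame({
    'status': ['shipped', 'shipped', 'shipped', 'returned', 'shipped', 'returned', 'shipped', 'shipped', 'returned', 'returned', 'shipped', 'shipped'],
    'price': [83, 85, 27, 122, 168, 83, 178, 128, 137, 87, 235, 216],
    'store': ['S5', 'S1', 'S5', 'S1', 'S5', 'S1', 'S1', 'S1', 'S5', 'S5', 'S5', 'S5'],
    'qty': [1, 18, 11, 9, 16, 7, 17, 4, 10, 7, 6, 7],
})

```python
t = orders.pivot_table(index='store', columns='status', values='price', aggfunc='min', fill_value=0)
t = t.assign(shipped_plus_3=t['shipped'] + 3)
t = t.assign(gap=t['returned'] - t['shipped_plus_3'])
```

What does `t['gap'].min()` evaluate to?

-5

pivot: rows=store, cols=status, min(price):
status  returned  shipped
store                    
S1            83       85
S5            87       27
add column shipped_plus_3 = t['shipped'] + 3:
status  returned  shipped  shipped_plus_3
store                                    
S1            83       85              88
S5            87       27              30
add column gap = t['returned'] - t['shipped_plus_3']:
status  returned  shipped  shipped_plus_3  gap
store                                         
S1            83       85              88   -5
S5            87       27              30   57
Finally, min of column 'gap' = -5.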